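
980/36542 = 490/18271 = 0.03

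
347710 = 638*545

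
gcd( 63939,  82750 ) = 1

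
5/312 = 5/312 = 0.02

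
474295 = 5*94859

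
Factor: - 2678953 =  - 47^1*56999^1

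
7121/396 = 17  +  389/396 = 17.98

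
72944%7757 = 3131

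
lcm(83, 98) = 8134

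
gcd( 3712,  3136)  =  64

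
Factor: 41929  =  23^1*1823^1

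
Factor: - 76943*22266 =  - 2^1*3^2*1237^1*76943^1 = - 1713212838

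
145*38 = 5510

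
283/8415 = 283/8415 = 0.03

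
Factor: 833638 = 2^1*13^1*32063^1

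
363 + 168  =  531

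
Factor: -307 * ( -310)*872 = 2^4 * 5^1 * 31^1*109^1 * 307^1= 82988240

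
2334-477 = 1857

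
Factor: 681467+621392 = 163^1*7993^1 =1302859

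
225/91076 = 225/91076= 0.00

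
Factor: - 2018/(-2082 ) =1009/1041 =3^ (-1 )*347^(-1 )*1009^1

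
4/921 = 4/921 =0.00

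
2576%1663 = 913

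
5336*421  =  2246456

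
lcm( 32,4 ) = 32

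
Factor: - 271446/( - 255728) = 2^(- 3 )*3^1*7^1*11^( - 1 )*23^1*281^1 *1453^(-1 ) = 135723/127864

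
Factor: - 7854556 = -2^2*1963639^1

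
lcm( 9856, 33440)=936320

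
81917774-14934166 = 66983608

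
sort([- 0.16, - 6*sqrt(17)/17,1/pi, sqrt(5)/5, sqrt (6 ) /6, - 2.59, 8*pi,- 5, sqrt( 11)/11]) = [ - 5,  -  2.59, - 6*sqrt(17)/17, - 0.16,  sqrt(11 ) /11, 1/pi, sqrt( 6)/6,sqrt( 5)/5, 8*pi]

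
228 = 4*57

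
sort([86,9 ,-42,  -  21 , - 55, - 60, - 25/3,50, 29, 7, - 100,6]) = [ - 100, - 60, - 55 ,-42, - 21, - 25/3,  6,  7,9 , 29, 50,  86]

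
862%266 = 64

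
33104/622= 53  +  69/311 = 53.22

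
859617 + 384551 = 1244168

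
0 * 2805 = 0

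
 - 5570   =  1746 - 7316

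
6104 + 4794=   10898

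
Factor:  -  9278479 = -7^1*19^1*69763^1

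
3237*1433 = 4638621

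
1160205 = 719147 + 441058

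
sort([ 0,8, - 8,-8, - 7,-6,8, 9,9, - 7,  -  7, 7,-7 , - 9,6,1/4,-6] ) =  [ - 9, - 8, -8,- 7, - 7,-7,  -  7,-6, - 6,0,1/4,6,7,  8,8,  9, 9 ]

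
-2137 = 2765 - 4902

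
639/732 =213/244 = 0.87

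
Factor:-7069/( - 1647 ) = 3^( - 3 )*61^(-1 )*7069^1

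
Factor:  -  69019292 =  - 2^2 * 17254823^1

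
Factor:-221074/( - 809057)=2^1*7^1*229^(-1)*3533^( - 1)*15791^1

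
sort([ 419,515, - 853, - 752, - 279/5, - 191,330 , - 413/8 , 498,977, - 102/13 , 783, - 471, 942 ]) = [ - 853, - 752, - 471 , - 191, - 279/5,  -  413/8,-102/13,330,419,498,515,783,942, 977 ] 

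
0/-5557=0/1=-0.00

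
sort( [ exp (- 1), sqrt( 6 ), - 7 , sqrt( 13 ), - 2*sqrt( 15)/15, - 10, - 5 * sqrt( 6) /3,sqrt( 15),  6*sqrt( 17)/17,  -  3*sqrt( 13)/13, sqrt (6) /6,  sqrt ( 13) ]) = [ - 10,-7, - 5*sqrt( 6)/3,- 3 * sqrt(13 )/13, - 2*sqrt(15)/15,exp( - 1 ),  sqrt( 6)/6, 6 * sqrt( 17)/17,sqrt( 6),sqrt( 13 ) , sqrt( 13),sqrt(15)]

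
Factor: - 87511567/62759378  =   - 7955597/5705398 = - 2^(-1 )*13^1* 611969^1*2852699^( - 1)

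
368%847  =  368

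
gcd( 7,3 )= 1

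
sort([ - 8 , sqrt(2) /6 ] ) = [ - 8,sqrt( 2) /6]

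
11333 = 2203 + 9130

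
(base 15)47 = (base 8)103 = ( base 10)67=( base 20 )37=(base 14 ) 4B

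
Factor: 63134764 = 2^2*7^1*11^1*204983^1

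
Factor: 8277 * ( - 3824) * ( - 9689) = 306668941872 = 2^4*3^1*31^1 * 89^1 * 239^1*9689^1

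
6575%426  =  185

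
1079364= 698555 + 380809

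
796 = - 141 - -937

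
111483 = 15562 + 95921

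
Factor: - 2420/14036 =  -5/29 = -5^1*29^(-1) 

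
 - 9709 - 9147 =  - 18856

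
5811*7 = 40677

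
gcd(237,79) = 79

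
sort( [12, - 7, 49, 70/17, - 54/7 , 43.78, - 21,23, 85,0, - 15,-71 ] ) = [ - 71 , - 21, - 15, - 54/7, - 7 , 0,70/17, 12, 23,43.78, 49, 85 ] 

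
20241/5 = 4048 + 1/5 = 4048.20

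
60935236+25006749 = 85941985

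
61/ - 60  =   - 2 + 59/60 = -1.02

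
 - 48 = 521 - 569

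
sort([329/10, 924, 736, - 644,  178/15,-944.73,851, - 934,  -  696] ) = [ - 944.73, - 934, - 696,-644, 178/15,  329/10,736, 851 , 924]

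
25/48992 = 25/48992 = 0.00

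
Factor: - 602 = - 2^1*7^1 * 43^1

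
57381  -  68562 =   -  11181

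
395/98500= 79/19700  =  0.00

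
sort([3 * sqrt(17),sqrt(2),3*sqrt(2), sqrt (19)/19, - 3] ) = [ - 3,  sqrt( 19)/19, sqrt ( 2 ),3* sqrt ( 2),3*sqrt( 17 ) ]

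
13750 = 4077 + 9673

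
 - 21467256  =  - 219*98024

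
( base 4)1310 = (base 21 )5B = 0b1110100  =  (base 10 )116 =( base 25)4g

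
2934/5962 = 1467/2981=   0.49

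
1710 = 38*45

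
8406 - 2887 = 5519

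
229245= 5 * 45849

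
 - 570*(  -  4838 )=2757660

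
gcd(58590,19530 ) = 19530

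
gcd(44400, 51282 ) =222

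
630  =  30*21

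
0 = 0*153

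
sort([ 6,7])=[6,7 ] 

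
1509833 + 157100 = 1666933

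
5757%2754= 249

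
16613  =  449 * 37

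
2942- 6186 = - 3244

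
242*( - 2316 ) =  -  560472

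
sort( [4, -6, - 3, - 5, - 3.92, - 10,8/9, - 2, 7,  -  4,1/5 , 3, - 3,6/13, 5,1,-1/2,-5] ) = [- 10, - 6,- 5,-5,- 4, - 3.92, - 3, - 3, - 2,-1/2,1/5,6/13, 8/9,1,  3,4, 5,7]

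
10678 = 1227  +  9451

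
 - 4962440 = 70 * (-70892 )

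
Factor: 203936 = 2^5*6373^1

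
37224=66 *564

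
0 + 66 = 66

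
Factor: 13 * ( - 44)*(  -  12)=6864= 2^4 * 3^1*11^1*13^1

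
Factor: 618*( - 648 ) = -2^4*3^5*103^1 = -400464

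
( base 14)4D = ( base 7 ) 126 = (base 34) 21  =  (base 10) 69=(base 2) 1000101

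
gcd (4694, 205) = 1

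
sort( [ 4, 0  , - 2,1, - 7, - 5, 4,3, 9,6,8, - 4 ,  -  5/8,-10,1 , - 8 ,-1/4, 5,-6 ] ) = [  -  10,-8,- 7, - 6,-5, - 4 , - 2, - 5/8, - 1/4 , 0,1,1,3, 4 , 4,5,6, 8,9 ] 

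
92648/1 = 92648 = 92648.00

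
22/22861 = 22/22861 = 0.00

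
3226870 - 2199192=1027678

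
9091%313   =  14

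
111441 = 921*121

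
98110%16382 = 16200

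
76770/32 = 38385/16 = 2399.06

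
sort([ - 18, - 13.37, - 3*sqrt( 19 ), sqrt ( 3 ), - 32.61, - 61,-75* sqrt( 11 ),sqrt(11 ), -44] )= [ - 75*sqrt( 11 ) , - 61,-44, - 32.61,-18, -13.37, - 3*sqrt( 19),sqrt( 3 ),sqrt( 11 )]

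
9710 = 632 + 9078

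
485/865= 97/173=0.56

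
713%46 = 23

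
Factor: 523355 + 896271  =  2^1*13^1*54601^1 = 1419626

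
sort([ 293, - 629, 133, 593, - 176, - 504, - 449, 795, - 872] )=[  -  872, - 629,- 504, - 449,  -  176, 133,293,593 , 795]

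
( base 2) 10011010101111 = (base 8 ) 23257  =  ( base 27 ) dfl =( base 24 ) h4f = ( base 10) 9903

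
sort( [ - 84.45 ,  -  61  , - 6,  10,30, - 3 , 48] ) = [ - 84.45, - 61, - 6,-3,  10,30, 48]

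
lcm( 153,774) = 13158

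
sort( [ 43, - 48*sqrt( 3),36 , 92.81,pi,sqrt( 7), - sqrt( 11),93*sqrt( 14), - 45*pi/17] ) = [ - 48*sqrt( 3), - 45*pi/17, - sqrt(11), sqrt (7 ) , pi, 36, 43,92.81, 93*sqrt(14) ] 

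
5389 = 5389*1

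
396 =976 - 580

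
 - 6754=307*(-22 ) 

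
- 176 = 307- 483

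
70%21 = 7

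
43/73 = 43/73 = 0.59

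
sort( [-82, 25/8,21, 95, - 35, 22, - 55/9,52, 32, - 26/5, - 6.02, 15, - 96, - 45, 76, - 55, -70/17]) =[ - 96,  -  82,-55, - 45, - 35, - 55/9, - 6.02, - 26/5,-70/17,25/8,15,21 , 22, 32,52,  76, 95]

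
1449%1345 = 104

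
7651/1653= 4  +  1039/1653= 4.63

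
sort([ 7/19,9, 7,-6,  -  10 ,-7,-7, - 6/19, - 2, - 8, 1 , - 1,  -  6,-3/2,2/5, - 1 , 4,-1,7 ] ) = [-10, - 8, - 7,-7,-6,- 6, - 2, - 3/2,-1,-1,-1, - 6/19, 7/19,2/5,1,4 , 7, 7,  9]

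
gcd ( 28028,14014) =14014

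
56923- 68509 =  - 11586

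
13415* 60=804900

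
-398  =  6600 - 6998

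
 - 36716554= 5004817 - 41721371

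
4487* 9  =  40383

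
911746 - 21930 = 889816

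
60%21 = 18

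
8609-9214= -605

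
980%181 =75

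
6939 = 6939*1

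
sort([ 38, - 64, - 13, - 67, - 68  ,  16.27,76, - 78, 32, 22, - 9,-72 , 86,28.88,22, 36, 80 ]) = [ - 78, - 72, -68, - 67 , - 64, - 13, - 9,16.27,  22,  22 , 28.88 , 32, 36,38,  76,80, 86] 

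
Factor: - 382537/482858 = -2^( - 1)*277^1 * 1381^1*241429^(-1) 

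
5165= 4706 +459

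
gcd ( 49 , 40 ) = 1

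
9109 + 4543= 13652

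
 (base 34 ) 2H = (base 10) 85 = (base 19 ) 49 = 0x55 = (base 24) 3D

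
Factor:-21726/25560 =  - 17/20 = -2^(-2 )*5^( - 1 ) * 17^1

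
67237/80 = 840 + 37/80 =840.46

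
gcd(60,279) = 3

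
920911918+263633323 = 1184545241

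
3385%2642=743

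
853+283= 1136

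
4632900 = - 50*(  -  92658 )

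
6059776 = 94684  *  64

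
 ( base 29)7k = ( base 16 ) DF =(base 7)436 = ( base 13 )142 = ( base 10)223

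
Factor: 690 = 2^1*3^1 * 5^1*23^1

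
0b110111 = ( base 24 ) 27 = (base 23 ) 29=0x37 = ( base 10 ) 55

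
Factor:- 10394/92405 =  - 2^1* 5^( - 1 )*5197^1 * 18481^( - 1 )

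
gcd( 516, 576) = 12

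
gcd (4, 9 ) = 1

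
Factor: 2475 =3^2 * 5^2*11^1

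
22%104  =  22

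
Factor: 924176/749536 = 2^( - 1 ) *11^1*89^1*397^( - 1 ) =979/794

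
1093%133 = 29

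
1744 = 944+800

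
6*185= 1110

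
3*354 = 1062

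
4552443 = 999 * 4557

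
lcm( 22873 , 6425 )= 571825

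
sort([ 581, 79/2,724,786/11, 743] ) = [ 79/2 , 786/11,581, 724, 743]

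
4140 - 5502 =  - 1362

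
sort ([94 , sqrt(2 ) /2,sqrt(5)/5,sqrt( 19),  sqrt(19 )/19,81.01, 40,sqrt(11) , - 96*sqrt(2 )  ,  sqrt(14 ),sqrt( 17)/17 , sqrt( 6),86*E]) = [-96*sqrt( 2),sqrt(19) /19,  sqrt ( 17 )/17 , sqrt( 5 )/5, sqrt(2)/2, sqrt(6 ), sqrt(11 ) , sqrt(14), sqrt( 19),  40,  81.01, 94 , 86*E]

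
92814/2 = 46407 =46407.00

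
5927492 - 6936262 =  - 1008770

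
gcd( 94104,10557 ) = 9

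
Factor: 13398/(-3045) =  - 22/5 = -2^1*5^ ( - 1 )*11^1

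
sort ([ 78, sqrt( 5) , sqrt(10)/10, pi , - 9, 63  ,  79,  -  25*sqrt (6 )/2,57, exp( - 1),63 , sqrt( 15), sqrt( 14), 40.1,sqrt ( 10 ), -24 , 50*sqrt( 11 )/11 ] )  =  [ - 25 * sqrt( 6 ) /2,-24, - 9, sqrt( 10 ) /10 , exp(-1), sqrt (5 ), pi, sqrt (10), sqrt ( 14),sqrt(15), 50 *sqrt( 11)/11 , 40.1,57,63, 63,78,79] 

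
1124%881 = 243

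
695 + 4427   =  5122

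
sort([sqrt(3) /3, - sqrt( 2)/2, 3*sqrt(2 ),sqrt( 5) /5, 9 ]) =[  -  sqrt(2) /2,sqrt( 5 ) /5,sqrt(3)/3, 3 *sqrt(2), 9] 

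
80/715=16/143=0.11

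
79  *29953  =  2366287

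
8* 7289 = 58312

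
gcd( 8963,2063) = 1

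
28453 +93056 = 121509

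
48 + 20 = 68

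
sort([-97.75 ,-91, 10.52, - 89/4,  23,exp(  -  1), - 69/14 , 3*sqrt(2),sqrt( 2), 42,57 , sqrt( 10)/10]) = [ - 97.75,-91,-89/4,  -  69/14,sqrt ( 10)/10,exp(-1), sqrt( 2),3 * sqrt(2),10.52 , 23,42,57 ] 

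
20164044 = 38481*524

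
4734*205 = 970470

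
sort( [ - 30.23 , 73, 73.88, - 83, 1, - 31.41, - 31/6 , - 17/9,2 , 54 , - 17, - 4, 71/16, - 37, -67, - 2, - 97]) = [ - 97, - 83, - 67, -37, - 31.41, - 30.23, - 17,-31/6, - 4, - 2,  -  17/9 , 1, 2, 71/16, 54,73,73.88] 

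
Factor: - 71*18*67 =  - 2^1*3^2*67^1* 71^1 = - 85626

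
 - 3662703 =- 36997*99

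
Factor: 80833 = 80833^1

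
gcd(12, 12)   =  12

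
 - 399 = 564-963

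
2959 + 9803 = 12762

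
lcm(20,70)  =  140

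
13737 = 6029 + 7708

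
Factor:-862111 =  -131^1*6581^1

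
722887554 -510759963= 212127591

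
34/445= 34/445=0.08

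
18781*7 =131467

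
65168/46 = 32584/23 = 1416.70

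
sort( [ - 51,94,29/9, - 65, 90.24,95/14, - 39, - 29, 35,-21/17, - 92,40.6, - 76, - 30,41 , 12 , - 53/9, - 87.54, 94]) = [-92, - 87.54, - 76, - 65, - 51,-39, - 30,-29, - 53/9, - 21/17, 29/9,95/14, 12 , 35,  40.6,41,90.24,94,94 ] 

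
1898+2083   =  3981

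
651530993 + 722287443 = 1373818436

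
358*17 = 6086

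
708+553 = 1261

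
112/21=16/3 =5.33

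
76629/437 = 76629/437 = 175.35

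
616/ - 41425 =  -  616/41425  =  - 0.01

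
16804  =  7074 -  - 9730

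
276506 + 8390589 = 8667095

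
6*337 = 2022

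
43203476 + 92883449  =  136086925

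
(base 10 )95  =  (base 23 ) 43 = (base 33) 2T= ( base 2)1011111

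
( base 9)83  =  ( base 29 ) 2h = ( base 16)4B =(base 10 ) 75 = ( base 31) 2D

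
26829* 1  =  26829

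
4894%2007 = 880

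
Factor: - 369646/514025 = -2^1*5^ (  -  2)*29^(  -  1)*709^( - 1 )*184823^1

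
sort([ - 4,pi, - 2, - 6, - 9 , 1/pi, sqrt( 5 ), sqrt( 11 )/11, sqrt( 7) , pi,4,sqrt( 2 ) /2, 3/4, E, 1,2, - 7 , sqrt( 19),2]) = [ - 9, - 7, - 6,  -  4, - 2,sqrt( 11 ) /11,  1/pi,sqrt( 2 ) /2,3/4,1, 2 , 2,sqrt( 5),sqrt( 7 ), E,pi,pi,4,sqrt( 19)] 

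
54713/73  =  54713/73 = 749.49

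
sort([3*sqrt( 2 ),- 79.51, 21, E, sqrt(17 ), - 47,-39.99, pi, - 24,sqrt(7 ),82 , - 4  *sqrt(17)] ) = [ - 79.51, - 47 , - 39.99, - 24 , - 4*sqrt( 17 ) , sqrt(7 ),  E, pi,sqrt(17),3*sqrt(2 ) , 21, 82]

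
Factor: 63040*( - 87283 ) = -5502320320 = - 2^6*5^1*7^1*37^1 * 197^1 * 337^1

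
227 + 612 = 839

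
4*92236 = 368944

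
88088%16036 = 7908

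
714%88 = 10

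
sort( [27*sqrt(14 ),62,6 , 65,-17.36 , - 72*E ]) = [- 72  *  E , - 17.36, 6 , 62, 65, 27*sqrt( 14 ) ] 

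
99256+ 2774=102030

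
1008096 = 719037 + 289059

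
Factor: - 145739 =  -11^1*13249^1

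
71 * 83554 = 5932334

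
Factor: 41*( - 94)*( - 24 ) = 2^4*3^1*41^1*47^1=92496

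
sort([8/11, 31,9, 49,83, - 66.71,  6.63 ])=[ - 66.71 , 8/11 , 6.63,9,31, 49,83] 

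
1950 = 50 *39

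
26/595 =26/595 = 0.04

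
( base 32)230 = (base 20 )574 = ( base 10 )2144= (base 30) 2be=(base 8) 4140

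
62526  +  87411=149937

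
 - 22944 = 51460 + -74404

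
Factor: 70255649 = 70255649^1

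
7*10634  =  74438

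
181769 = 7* 25967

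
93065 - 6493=86572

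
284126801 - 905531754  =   - 621404953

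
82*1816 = 148912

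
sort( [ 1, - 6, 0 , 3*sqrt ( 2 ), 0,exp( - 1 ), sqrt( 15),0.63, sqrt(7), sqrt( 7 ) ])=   [ - 6, 0, 0, exp( - 1), 0.63, 1, sqrt( 7 ), sqrt(7), sqrt( 15),  3* sqrt( 2)]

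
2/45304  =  1/22652=0.00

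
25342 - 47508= -22166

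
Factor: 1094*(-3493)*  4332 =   -  16554053544 = -2^3*3^1*7^1*19^2*499^1*547^1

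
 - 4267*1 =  - 4267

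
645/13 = 645/13 = 49.62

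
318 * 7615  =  2421570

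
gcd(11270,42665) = 805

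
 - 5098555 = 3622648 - 8721203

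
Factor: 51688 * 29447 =1522056536 = 2^3 * 7^1 * 11^1 * 13^1* 71^1*2677^1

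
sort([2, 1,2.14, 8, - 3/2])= [ - 3/2 , 1,2,2.14,8]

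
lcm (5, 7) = 35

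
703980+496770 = 1200750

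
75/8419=75/8419 = 0.01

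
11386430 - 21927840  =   - 10541410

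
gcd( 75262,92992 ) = 2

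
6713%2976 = 761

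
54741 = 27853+26888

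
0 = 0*4316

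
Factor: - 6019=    - 13^1* 463^1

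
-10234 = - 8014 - 2220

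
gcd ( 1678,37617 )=1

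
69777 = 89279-19502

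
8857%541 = 201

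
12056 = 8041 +4015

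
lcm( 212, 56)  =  2968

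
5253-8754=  - 3501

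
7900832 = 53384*148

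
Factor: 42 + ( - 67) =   -  5^2 = - 25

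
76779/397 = 76779/397 = 193.40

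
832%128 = 64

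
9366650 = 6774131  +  2592519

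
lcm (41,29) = 1189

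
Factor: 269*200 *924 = 2^5 * 3^1 *5^2*7^1*11^1 * 269^1  =  49711200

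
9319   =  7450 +1869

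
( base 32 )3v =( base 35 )3M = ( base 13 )9a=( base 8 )177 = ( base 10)127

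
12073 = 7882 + 4191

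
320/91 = 320/91 = 3.52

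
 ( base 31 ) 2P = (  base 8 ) 127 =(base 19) 4B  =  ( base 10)87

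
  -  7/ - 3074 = 7/3074 = 0.00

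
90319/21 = 90319/21 = 4300.90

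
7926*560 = 4438560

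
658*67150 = 44184700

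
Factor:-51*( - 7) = 3^1*7^1*17^1 = 357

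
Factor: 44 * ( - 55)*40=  - 2^5*5^2  *11^2 = - 96800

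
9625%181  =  32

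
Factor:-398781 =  - 3^2*59^1*751^1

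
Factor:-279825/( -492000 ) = 2^( - 5) * 5^( - 1)*7^1*13^1 = 91/160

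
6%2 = 0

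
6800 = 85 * 80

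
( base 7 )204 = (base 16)66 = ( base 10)102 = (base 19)57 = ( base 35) 2W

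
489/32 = 489/32= 15.28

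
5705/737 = 7+546/737 = 7.74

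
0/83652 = 0= 0.00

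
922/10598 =461/5299=0.09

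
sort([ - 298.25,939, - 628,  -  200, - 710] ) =[-710, - 628, - 298.25 , - 200, 939]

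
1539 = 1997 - 458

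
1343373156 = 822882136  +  520491020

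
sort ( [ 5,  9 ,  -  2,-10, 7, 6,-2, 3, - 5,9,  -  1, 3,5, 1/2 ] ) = [ - 10, - 5, - 2, - 2,-1, 1/2,3, 3, 5, 5, 6,7  ,  9,9]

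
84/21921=28/7307 = 0.00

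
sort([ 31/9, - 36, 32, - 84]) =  [ - 84, - 36,31/9,32]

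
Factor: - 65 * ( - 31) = 2015 = 5^1*13^1*31^1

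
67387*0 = 0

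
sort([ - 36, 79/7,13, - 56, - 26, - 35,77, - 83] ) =[ - 83, - 56, - 36, - 35,-26,79/7,13 , 77]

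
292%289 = 3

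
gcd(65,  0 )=65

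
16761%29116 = 16761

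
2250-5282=-3032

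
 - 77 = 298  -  375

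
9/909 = 1/101 = 0.01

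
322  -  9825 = - 9503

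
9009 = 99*91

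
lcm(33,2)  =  66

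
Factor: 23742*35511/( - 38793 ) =-2^1*3^2*7^1*19^1 *67^( - 1 )*89^1 * 193^ ( - 1)*1319^1 = - 281034054/12931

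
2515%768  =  211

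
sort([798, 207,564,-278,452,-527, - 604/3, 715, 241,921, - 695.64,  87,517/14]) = [ - 695.64,  -  527, - 278, - 604/3, 517/14, 87,207,  241, 452,564, 715, 798,  921] 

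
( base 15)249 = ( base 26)jp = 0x207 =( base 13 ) 30c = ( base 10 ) 519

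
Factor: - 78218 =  - 2^1*7^1*37^1*151^1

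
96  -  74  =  22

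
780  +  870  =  1650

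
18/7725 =6/2575= 0.00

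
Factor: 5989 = 53^1*113^1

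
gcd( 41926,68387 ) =1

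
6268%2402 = 1464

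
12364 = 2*6182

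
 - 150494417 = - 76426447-74067970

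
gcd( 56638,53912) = 2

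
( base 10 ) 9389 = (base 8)22255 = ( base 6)111245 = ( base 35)7n9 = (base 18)1AHB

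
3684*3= 11052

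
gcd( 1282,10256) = 1282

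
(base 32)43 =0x83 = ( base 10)131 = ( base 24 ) 5B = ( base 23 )5G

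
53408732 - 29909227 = 23499505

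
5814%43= 9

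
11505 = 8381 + 3124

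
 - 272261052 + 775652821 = 503391769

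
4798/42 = 114 + 5/21 = 114.24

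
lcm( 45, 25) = 225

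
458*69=31602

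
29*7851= 227679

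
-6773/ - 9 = 752  +  5/9 = 752.56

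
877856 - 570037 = 307819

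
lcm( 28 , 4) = 28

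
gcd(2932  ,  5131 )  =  733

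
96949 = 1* 96949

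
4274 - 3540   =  734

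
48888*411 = 20092968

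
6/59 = 6/59 = 0.10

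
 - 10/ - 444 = 5/222 = 0.02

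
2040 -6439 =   -  4399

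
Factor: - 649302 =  - 2^1*3^1*108217^1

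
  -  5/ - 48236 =5/48236 = 0.00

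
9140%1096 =372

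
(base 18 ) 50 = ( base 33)2o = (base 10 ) 90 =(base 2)1011010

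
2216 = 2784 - 568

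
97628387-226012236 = - 128383849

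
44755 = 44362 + 393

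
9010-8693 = 317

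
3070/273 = 3070/273 = 11.25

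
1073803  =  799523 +274280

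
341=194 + 147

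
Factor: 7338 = 2^1*3^1*1223^1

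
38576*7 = 270032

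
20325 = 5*4065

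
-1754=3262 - 5016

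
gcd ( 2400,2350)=50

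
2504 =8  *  313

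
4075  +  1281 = 5356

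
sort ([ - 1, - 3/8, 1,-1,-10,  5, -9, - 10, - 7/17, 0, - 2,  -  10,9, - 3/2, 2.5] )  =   [ - 10, - 10, - 10 ,- 9,-2 , - 3/2, - 1, - 1, - 7/17, - 3/8,  0,1, 2.5, 5,9]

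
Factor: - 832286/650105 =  - 2^1*5^( - 1) * 7^1*13^1*17^1* 269^1*130021^( - 1)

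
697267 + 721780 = 1419047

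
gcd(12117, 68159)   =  7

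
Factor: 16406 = 2^1*13^1*631^1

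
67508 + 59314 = 126822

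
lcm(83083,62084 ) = 5649644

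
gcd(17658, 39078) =18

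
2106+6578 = 8684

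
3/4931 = 3/4931 = 0.00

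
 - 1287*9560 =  - 12303720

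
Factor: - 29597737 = -13^1*2276749^1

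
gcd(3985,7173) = 797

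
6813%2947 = 919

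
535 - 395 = 140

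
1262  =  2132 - 870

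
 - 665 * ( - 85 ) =56525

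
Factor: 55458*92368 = 2^5*3^3 * 13^1*23^1 * 79^1* 251^1 = 5122544544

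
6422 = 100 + 6322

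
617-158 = 459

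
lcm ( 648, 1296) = 1296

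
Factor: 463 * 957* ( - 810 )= - 2^1 * 3^5*5^1*11^1*29^1*463^1 = - 358903710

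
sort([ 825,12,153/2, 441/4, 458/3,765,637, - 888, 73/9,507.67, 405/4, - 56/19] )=[  -  888, - 56/19,  73/9,12,153/2, 405/4,441/4 , 458/3,  507.67, 637,765,825]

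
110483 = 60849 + 49634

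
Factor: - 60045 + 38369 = -2^2*5419^1 =- 21676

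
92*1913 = 175996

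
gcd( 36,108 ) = 36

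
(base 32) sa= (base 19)29d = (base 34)QM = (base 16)38a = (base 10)906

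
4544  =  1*4544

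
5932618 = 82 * 72349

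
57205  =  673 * 85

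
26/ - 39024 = - 1 + 19499/19512 = -  0.00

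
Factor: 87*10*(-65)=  - 56550=- 2^1*3^1* 5^2 * 13^1*29^1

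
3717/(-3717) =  - 1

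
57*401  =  22857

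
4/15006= 2/7503 = 0.00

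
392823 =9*43647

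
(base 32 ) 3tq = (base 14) 1678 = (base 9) 5463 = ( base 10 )4026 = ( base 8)7672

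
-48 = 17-65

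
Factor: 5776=2^4*19^2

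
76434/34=2248+1/17 = 2248.06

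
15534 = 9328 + 6206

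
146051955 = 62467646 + 83584309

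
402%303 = 99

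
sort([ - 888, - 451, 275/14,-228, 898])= [ - 888, - 451,-228,  275/14,898] 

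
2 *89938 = 179876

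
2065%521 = 502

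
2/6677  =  2/6677 = 0.00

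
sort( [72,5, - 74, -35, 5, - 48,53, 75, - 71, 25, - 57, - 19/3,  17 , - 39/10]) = [-74, - 71,-57, - 48, - 35, - 19/3, - 39/10, 5, 5,17,25,53,72,75]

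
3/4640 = 3/4640= 0.00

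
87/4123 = 87/4123 = 0.02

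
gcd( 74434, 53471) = 1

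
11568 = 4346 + 7222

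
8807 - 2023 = 6784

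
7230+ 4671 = 11901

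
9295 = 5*1859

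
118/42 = 59/21 = 2.81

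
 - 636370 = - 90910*7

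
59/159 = 59/159 = 0.37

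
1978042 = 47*42086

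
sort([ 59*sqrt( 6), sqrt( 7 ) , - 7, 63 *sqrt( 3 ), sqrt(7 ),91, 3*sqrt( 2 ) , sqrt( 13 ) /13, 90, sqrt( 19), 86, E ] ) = [ - 7 , sqrt(13 ) /13, sqrt(7 ), sqrt(7 ), E, 3*sqrt( 2),  sqrt( 19), 86, 90,  91, 63 *sqrt(3) , 59 * sqrt( 6)]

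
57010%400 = 210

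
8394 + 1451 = 9845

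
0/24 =0 = 0.00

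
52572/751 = 52572/751 = 70.00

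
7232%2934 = 1364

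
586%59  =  55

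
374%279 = 95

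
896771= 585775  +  310996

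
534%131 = 10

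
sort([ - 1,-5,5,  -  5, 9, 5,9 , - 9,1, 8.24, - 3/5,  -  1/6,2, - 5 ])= [ - 9, - 5,-5, - 5,- 1,-3/5, - 1/6,1, 2,5,  5,8.24, 9,9 ] 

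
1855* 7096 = 13163080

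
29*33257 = 964453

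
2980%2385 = 595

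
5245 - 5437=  -192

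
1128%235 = 188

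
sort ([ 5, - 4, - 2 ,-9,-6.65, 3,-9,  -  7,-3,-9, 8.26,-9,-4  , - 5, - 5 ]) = [  -  9, - 9,-9 , - 9,-7,- 6.65,-5,-5,-4,-4,-3, - 2,3, 5, 8.26] 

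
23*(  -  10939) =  - 251597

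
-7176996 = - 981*7316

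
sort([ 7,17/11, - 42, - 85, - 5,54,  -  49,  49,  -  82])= [-85, - 82, - 49, - 42, - 5,  17/11, 7 , 49,54] 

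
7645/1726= 7645/1726 = 4.43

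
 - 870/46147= - 1 + 45277/46147 = -0.02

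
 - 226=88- 314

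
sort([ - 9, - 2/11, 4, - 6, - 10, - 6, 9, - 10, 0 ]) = [ - 10, - 10 ,- 9,-6, - 6, - 2/11,0, 4, 9]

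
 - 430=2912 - 3342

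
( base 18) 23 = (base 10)39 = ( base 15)29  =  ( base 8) 47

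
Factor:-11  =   - 11^1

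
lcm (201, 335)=1005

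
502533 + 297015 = 799548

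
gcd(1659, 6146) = 7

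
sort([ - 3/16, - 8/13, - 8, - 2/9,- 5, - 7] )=[ - 8, - 7,- 5, - 8/13,-2/9, - 3/16] 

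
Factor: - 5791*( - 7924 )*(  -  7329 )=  - 2^2*3^1 * 7^2*283^1*349^1*5791^1 = - 336312301836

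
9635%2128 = 1123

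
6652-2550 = 4102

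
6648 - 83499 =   -  76851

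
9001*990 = 8910990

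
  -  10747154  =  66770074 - 77517228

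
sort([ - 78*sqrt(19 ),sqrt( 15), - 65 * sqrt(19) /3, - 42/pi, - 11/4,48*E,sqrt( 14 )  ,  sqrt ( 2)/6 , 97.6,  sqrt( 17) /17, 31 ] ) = [ - 78*sqrt(19), - 65* sqrt(19) /3, - 42/pi,-11/4,sqrt( 2)/6, sqrt ( 17 )/17,sqrt(14 ), sqrt (15) , 31,  97.6, 48* E]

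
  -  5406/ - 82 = 2703/41 = 65.93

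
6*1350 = 8100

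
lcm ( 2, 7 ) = 14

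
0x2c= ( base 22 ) 20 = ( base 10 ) 44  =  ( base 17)2a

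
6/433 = 6/433 = 0.01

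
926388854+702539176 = 1628928030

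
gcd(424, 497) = 1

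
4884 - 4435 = 449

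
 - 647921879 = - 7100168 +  - 640821711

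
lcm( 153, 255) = 765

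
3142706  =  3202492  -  59786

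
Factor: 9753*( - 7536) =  - 73498608 =-2^4*3^2*157^1 * 3251^1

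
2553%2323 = 230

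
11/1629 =11/1629 = 0.01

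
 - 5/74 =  - 1 + 69/74 = -0.07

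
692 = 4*173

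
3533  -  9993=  - 6460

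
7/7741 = 7/7741 = 0.00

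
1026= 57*18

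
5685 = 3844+1841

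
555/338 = 555/338  =  1.64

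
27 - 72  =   - 45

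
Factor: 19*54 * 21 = 2^1*3^4 *7^1*19^1   =  21546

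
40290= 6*6715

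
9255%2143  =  683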